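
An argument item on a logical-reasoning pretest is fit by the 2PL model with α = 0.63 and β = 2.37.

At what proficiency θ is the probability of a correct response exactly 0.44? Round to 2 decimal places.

P(θ) = 1 / (1 + exp(−α(θ − β)))
logit = ln(0.4400/0.5600) = -0.2412
θ = β + logit/(α) = 2.37 + (-0.2412)/0.6300 = 1.9872

1.99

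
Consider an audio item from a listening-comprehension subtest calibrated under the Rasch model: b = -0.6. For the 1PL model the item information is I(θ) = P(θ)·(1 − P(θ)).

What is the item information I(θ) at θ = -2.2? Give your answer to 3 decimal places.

P = 1/(1+e^{1.6000}) = 0.1680
P(1−P) = 0.1680 × 0.8320 = 0.1398
I = P(1−P) = 0.13976

0.140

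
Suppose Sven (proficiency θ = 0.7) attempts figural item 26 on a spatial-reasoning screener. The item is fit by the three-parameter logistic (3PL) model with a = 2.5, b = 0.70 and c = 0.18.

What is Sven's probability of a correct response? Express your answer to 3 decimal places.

0.590

P(θ) = c + (1 − c) · 1 / (1 + exp(−a(θ − b)))
Exponent: 2.5 × (0.7 − 0.70) = 0.0000
1/(1 + e^{0.0000}) = 0.5000
P = 0.18 + 0.82 × 0.5000 = 0.5900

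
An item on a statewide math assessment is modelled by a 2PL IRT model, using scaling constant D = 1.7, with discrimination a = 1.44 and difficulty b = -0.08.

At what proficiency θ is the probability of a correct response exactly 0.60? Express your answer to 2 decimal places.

0.09

P(θ) = 1 / (1 + exp(−D·a(θ − b)))
logit = ln(0.6000/0.4000) = 0.4055
θ = b + logit/(1.7·a) = -0.08 + 0.4055/2.4480 = 0.0856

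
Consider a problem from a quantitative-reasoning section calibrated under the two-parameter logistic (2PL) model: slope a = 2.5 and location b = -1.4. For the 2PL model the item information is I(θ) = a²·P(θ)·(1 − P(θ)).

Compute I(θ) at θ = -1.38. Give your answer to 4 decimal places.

P = 1/(1+e^{-0.0500}) = 0.5125
P(1−P) = 0.5125 × 0.4875 = 0.2498
I = a² × P(1−P) = 2.5² × 0.2498 = 1.56152

1.5615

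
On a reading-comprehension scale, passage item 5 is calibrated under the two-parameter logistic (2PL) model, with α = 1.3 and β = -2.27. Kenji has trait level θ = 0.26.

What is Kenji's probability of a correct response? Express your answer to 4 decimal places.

0.9640

P(θ) = 1 / (1 + exp(−α(θ − β)))
Exponent: 1.3 × (0.26 − (-2.27)) = 3.2890
1/(1 + e^{-3.2890}) = 0.9640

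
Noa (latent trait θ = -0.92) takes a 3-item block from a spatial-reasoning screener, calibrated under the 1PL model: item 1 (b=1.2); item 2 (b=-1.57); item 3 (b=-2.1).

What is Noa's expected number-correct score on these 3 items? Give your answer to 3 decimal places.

1.529

P(θ) = 1 / (1 + exp(−(θ − b)))
P_1 = 1/(1+e^{2.1200}) = 0.1072
P_2 = 1/(1+e^{-0.6500}) = 0.6570
P_3 = 1/(1+e^{-1.1800}) = 0.7649
E[score] = 0.1072 + 0.6570 + 0.7649 = 1.5291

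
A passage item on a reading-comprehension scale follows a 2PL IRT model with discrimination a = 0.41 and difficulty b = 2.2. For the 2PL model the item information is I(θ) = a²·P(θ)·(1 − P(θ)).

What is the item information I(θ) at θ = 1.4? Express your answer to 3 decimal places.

P = 1/(1+e^{0.3280}) = 0.4187
P(1−P) = 0.4187 × 0.5813 = 0.2434
I = a² × P(1−P) = 0.41² × 0.2434 = 0.04091

0.041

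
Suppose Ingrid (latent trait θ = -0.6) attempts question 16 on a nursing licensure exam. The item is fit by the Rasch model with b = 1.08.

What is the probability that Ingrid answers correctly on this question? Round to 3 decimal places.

P(θ) = 1 / (1 + exp(−(θ − b)))
Exponent: (-0.6 − 1.08) = -1.6800
1/(1 + e^{1.6800}) = 0.1571
P = 0.1571

0.157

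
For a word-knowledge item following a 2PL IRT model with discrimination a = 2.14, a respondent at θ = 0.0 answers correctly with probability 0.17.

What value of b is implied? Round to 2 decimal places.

P(θ) = 1 / (1 + exp(−a(θ − b)))
logit(0.17) = ln(0.17/0.83) = -1.5856
b = θ − logit/(a) = 0.0 − (-1.5856)/2.1400 = 0.7409

0.74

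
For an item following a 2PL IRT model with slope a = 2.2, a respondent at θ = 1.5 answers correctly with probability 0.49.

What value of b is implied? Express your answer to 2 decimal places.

P(θ) = 1 / (1 + exp(−a(θ − b)))
logit(0.49) = ln(0.49/0.51) = -0.0400
b = θ − logit/(a) = 1.5 − (-0.0400)/2.2000 = 1.5182

1.52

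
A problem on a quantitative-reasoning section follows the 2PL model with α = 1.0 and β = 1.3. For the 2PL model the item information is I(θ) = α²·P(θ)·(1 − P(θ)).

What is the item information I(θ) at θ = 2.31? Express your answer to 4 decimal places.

P = 1/(1+e^{-1.0100}) = 0.7330
P(1−P) = 0.7330 × 0.2670 = 0.1957
I = α² × P(1−P) = 1.0² × 0.1957 = 0.19570

0.1957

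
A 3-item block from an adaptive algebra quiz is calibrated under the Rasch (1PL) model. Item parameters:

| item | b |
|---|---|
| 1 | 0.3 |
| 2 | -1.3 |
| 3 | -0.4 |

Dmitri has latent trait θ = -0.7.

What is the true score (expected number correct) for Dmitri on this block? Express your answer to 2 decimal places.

P(θ) = 1 / (1 + exp(−(θ − b)))
P_1 = 1/(1+e^{1.0000}) = 0.2689
P_2 = 1/(1+e^{-0.6000}) = 0.6457
P_3 = 1/(1+e^{0.3000}) = 0.4256
E[score] = 0.2689 + 0.6457 + 0.4256 = 1.3402

1.34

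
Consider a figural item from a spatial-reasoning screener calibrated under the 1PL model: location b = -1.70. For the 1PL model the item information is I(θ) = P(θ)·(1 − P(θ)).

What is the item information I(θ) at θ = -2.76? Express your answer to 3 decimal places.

P = 1/(1+e^{1.0600}) = 0.2573
P(1−P) = 0.2573 × 0.7427 = 0.1911
I = P(1−P) = 0.19110

0.191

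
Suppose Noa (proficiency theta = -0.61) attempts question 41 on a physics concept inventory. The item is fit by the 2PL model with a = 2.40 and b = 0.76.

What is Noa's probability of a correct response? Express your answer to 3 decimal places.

0.036

P(theta) = 1 / (1 + exp(−a(theta − b)))
Exponent: 2.40 × (-0.61 − 0.76) = -3.2880
1/(1 + e^{3.2880}) = 0.0360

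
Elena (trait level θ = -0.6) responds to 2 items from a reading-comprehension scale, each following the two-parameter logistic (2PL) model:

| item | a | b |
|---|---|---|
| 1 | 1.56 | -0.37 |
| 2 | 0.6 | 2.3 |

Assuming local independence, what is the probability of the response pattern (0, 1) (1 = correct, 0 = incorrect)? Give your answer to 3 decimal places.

P(θ) = 1 / (1 + exp(−a(θ − b)))
P_1 = 1/(1+e^{0.3588}) = 0.4113
P_2 = 1/(1+e^{1.7400}) = 0.1493
L = (1−P_1) × P_2 = 0.5887 × 0.1493 = 0.08791

0.088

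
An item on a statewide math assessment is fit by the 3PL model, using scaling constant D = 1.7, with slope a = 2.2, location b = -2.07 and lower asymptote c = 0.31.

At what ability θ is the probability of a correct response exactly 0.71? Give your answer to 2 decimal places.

-1.98

P(θ) = c + (1 − c) · 1 / (1 + exp(−D·a(θ − b)))
Remove guessing floor: (0.71 − 0.31)/(1 − 0.31) = 0.5797
logit = ln(0.5797/0.4203) = 0.3216
θ = b + logit/(1.7·a) = -2.07 + 0.3216/3.7400 = -1.9840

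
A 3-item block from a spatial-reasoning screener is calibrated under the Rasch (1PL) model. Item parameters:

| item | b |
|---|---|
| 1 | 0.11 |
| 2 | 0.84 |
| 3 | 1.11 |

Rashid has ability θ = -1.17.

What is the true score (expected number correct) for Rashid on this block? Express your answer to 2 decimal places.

P(θ) = 1 / (1 + exp(−(θ − b)))
P_1 = 1/(1+e^{1.2800}) = 0.2176
P_2 = 1/(1+e^{2.0100}) = 0.1182
P_3 = 1/(1+e^{2.2800}) = 0.0928
E[score] = 0.2176 + 0.1182 + 0.0928 = 0.4285

0.43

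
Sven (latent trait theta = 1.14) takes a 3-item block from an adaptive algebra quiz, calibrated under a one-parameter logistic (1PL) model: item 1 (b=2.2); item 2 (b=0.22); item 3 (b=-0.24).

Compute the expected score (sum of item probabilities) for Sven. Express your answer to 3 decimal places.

P(theta) = 1 / (1 + exp(−(theta − b)))
P_1 = 1/(1+e^{1.0600}) = 0.2573
P_2 = 1/(1+e^{-0.9200}) = 0.7150
P_3 = 1/(1+e^{-1.3800}) = 0.7990
E[score] = 0.2573 + 0.7150 + 0.7990 = 1.7713

1.771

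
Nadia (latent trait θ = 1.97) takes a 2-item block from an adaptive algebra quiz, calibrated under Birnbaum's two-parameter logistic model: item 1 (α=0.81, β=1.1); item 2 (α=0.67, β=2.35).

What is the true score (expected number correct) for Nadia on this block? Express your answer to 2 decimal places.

P(θ) = 1 / (1 + exp(−α(θ − β)))
P_1 = 1/(1+e^{-0.7047}) = 0.6692
P_2 = 1/(1+e^{0.2546}) = 0.4367
E[score] = 0.6692 + 0.4367 = 1.1059

1.11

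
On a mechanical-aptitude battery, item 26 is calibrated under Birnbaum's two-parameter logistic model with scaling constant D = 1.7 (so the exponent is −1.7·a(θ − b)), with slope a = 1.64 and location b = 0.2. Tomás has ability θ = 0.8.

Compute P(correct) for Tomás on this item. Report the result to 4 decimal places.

P(θ) = 1 / (1 + exp(−D·a(θ − b)))
Exponent: 1.7 × 1.64 × (0.8 − 0.2) = 1.6728
1/(1 + e^{-1.6728}) = 0.8419
P = 0.8419

0.8419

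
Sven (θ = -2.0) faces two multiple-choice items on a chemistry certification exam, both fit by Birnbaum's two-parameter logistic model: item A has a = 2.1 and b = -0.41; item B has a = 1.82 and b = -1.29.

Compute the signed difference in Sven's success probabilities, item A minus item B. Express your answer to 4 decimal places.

P(θ) = 1 / (1 + exp(−a(θ − b)))
P_A = 0.0343
P_B = 0.2155
P_A − P_B = -0.1812

-0.1812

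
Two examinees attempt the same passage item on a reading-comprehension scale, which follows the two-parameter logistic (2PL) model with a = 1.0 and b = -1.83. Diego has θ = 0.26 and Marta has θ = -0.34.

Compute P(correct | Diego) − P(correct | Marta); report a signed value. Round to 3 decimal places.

0.074

P(θ) = 1 / (1 + exp(−a(θ − b)))
P(Diego) = 0.8899  [exponent 2.0900]
P(Marta) = 0.8161  [exponent 1.4900]
Difference = 0.8899 − 0.8161 = 0.0738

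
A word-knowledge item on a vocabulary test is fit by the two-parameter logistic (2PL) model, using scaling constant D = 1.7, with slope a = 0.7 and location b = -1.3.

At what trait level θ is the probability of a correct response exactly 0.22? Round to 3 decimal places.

P(θ) = 1 / (1 + exp(−D·a(θ − b)))
logit = ln(0.2200/0.7800) = -1.2657
θ = b + logit/(1.7·a) = -1.3 + (-1.2657)/1.1900 = -2.3636

-2.364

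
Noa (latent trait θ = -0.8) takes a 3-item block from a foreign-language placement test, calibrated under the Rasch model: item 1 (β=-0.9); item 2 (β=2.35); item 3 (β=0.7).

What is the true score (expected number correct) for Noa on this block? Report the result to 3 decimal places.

0.748

P(θ) = 1 / (1 + exp(−(θ − β)))
P_1 = 1/(1+e^{-0.1000}) = 0.5250
P_2 = 1/(1+e^{3.1500}) = 0.0411
P_3 = 1/(1+e^{1.5000}) = 0.1824
E[score] = 0.5250 + 0.0411 + 0.1824 = 0.7485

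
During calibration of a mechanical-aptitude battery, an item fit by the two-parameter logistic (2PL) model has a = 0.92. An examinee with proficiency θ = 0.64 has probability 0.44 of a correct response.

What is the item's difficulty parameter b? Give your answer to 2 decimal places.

0.90

P(θ) = 1 / (1 + exp(−a(θ − b)))
logit(0.44) = ln(0.44/0.56) = -0.2412
b = θ − logit/(a) = 0.64 − (-0.2412)/0.9200 = 0.9021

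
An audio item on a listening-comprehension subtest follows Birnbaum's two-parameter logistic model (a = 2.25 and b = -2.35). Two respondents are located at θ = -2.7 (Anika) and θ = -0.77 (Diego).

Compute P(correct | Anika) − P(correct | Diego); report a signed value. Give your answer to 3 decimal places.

-0.660

P(θ) = 1 / (1 + exp(−a(θ − b)))
P(Anika) = 0.3127  [exponent -0.7875]
P(Diego) = 0.9722  [exponent 3.5550]
Difference = 0.3127 − 0.9722 = -0.6595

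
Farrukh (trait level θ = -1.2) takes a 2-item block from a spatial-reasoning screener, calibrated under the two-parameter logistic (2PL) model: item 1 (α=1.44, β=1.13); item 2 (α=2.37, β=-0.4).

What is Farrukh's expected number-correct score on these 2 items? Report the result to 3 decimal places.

P(θ) = 1 / (1 + exp(−α(θ − β)))
P_1 = 1/(1+e^{3.3552}) = 0.0337
P_2 = 1/(1+e^{1.8960}) = 0.1306
E[score] = 0.0337 + 0.1306 = 0.1643

0.164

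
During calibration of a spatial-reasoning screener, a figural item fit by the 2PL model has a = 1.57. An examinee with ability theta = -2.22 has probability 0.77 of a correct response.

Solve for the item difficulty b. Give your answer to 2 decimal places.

P(theta) = 1 / (1 + exp(−a(theta − b)))
logit(0.77) = ln(0.77/0.23) = 1.2083
b = theta − logit/(a) = -2.22 − 1.2083/1.5700 = -2.9896

-2.99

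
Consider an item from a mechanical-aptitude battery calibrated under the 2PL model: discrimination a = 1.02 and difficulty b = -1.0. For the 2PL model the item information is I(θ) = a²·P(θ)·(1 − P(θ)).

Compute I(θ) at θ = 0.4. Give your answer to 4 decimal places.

0.1623

P = 1/(1+e^{-1.4280}) = 0.8066
P(1−P) = 0.8066 × 0.1934 = 0.1560
I = a² × P(1−P) = 1.02² × 0.1560 = 0.16231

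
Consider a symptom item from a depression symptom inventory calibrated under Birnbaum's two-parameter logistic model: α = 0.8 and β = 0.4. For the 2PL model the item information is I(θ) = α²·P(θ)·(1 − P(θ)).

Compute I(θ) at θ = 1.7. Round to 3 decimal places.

P = 1/(1+e^{-1.0400}) = 0.7389
P(1−P) = 0.7389 × 0.2611 = 0.1930
I = α² × P(1−P) = 0.8² × 0.1930 = 0.12349

0.123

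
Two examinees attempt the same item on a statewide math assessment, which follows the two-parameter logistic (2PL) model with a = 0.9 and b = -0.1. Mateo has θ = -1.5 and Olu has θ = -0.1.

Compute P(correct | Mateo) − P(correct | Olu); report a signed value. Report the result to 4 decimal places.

P(θ) = 1 / (1 + exp(−a(θ − b)))
P(Mateo) = 0.2210  [exponent -1.2600]
P(Olu) = 0.5000  [exponent 0.0000]
Difference = 0.2210 − 0.5000 = -0.2790

-0.2790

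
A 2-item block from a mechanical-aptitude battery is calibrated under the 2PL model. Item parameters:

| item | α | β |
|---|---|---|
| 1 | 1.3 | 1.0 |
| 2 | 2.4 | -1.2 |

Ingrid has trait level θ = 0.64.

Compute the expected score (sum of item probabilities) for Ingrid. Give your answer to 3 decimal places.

1.373

P(θ) = 1 / (1 + exp(−α(θ − β)))
P_1 = 1/(1+e^{0.4680}) = 0.3851
P_2 = 1/(1+e^{-4.4160}) = 0.9881
E[score] = 0.3851 + 0.9881 = 1.3732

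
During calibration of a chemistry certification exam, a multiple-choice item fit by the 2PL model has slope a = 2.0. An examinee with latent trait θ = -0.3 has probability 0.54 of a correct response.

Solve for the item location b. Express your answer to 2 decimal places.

-0.38

P(θ) = 1 / (1 + exp(−a(θ − b)))
logit(0.54) = ln(0.54/0.46) = 0.1603
b = θ − logit/(a) = -0.3 − 0.1603/2.0000 = -0.3802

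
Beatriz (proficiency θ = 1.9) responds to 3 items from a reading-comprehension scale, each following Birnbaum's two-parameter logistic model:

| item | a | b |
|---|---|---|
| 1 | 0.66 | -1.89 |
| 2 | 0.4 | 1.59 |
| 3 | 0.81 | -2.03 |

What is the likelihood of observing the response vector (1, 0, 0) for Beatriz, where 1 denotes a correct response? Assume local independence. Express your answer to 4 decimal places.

0.0173

P(θ) = 1 / (1 + exp(−a(θ − b)))
P_1 = 1/(1+e^{-2.5014}) = 0.9242
P_2 = 1/(1+e^{-0.1240}) = 0.5310
P_3 = 1/(1+e^{-3.1833}) = 0.9602
L = P_1 × (1−P_2) × (1−P_3) = 0.9242 × 0.4690 × 0.0398 = 0.01725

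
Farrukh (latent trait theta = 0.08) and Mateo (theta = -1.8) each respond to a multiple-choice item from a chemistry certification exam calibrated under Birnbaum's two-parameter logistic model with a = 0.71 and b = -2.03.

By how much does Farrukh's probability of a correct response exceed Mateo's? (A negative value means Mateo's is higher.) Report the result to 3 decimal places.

P(theta) = 1 / (1 + exp(−a(theta − b)))
P(Farrukh) = 0.8173  [exponent 1.4981]
P(Mateo) = 0.5407  [exponent 0.1633]
Difference = 0.8173 − 0.5407 = 0.2766

0.277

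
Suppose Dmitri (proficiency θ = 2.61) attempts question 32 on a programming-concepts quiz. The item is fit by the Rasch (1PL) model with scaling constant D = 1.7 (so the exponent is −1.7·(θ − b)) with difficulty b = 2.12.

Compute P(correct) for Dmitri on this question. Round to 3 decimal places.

P(θ) = 1 / (1 + exp(−D·(θ − b)))
Exponent: 1.7 × (2.61 − 2.12) = 0.8330
1/(1 + e^{-0.8330}) = 0.6970
P = 0.6970

0.697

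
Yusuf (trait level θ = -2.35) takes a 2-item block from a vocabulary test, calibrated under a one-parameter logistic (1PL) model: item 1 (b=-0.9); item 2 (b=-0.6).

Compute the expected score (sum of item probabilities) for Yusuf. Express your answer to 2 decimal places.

0.34

P(θ) = 1 / (1 + exp(−(θ − b)))
P_1 = 1/(1+e^{1.4500}) = 0.1900
P_2 = 1/(1+e^{1.7500}) = 0.1480
E[score] = 0.1900 + 0.1480 = 0.3380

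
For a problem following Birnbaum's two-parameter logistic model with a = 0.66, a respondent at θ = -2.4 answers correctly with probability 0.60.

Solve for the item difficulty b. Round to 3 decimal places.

P(θ) = 1 / (1 + exp(−a(θ − b)))
logit(0.60) = ln(0.60/0.40) = 0.4055
b = θ − logit/(a) = -2.4 − 0.4055/0.6600 = -3.0143

-3.014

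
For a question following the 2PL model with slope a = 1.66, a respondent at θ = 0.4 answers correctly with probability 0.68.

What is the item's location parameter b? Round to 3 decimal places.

-0.054

P(θ) = 1 / (1 + exp(−a(θ − b)))
logit(0.68) = ln(0.68/0.32) = 0.7538
b = θ − logit/(a) = 0.4 − 0.7538/1.6600 = -0.0541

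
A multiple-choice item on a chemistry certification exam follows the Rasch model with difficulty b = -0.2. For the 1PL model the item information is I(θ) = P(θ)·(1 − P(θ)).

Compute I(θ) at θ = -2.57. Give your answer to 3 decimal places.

P = 1/(1+e^{2.3700}) = 0.0855
P(1−P) = 0.0855 × 0.9145 = 0.0782
I = P(1−P) = 0.07818

0.078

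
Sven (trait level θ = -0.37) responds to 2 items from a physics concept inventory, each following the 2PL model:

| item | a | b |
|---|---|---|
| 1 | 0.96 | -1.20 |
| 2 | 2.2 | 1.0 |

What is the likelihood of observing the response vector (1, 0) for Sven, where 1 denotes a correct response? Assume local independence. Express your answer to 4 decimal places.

0.6570

P(θ) = 1 / (1 + exp(−a(θ − b)))
P_1 = 1/(1+e^{-0.7968}) = 0.6893
P_2 = 1/(1+e^{3.0140}) = 0.0468
L = P_1 × (1−P_2) = 0.6893 × 0.9532 = 0.65703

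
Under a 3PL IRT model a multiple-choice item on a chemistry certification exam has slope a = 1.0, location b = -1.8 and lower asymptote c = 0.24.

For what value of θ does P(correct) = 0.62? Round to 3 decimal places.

-1.800

P(θ) = c + (1 − c) · 1 / (1 + exp(−a(θ − b)))
Remove guessing floor: (0.62 − 0.24)/(1 − 0.24) = 0.5000
logit = ln(0.5000/0.5000) = 0.0000
θ = b + logit/(a) = -1.8 + 0.0000/1.0000 = -1.8000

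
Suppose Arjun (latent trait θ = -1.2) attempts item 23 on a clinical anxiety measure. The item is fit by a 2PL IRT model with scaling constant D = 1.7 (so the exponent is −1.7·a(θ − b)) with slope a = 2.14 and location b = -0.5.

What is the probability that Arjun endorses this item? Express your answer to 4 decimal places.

0.0727

P(θ) = 1 / (1 + exp(−D·a(θ − b)))
Exponent: 1.7 × 2.14 × (-1.2 − (-0.5)) = -2.5466
1/(1 + e^{2.5466}) = 0.0727
P = 0.0727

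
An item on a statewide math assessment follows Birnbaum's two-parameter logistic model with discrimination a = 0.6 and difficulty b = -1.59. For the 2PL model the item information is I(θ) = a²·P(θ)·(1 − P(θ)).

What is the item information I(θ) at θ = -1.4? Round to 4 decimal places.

P = 1/(1+e^{-0.1140}) = 0.5285
P(1−P) = 0.5285 × 0.4715 = 0.2492
I = a² × P(1−P) = 0.6² × 0.2492 = 0.08971

0.0897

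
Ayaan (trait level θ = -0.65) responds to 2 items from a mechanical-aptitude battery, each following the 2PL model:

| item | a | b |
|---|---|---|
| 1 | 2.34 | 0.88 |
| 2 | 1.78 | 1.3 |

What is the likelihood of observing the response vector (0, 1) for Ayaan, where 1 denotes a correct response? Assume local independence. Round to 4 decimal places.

P(θ) = 1 / (1 + exp(−a(θ − b)))
P_1 = 1/(1+e^{3.5802}) = 0.0271
P_2 = 1/(1+e^{3.4710}) = 0.0301
L = (1−P_1) × P_2 = 0.9729 × 0.0301 = 0.02933

0.0293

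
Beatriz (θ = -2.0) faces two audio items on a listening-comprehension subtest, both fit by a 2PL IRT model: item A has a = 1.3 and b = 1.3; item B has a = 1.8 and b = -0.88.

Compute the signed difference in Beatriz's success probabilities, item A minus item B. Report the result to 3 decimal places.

-0.104

P(θ) = 1 / (1 + exp(−a(θ − b)))
P_A = 0.0135
P_B = 0.1175
P_A − P_B = -0.1040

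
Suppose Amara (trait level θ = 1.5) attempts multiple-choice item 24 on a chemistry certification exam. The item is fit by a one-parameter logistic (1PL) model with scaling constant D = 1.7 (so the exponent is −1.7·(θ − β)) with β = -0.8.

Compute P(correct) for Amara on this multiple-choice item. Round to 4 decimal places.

P(θ) = 1 / (1 + exp(−D·(θ − β)))
Exponent: 1.7 × (1.5 − (-0.8)) = 3.9100
1/(1 + e^{-3.9100}) = 0.9804
P = 0.9804

0.9804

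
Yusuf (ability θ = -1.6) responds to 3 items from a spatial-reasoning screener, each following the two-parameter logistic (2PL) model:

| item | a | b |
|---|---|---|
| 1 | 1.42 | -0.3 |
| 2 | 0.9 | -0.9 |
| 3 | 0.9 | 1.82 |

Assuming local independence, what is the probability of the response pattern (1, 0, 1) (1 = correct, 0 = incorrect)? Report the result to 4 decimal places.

0.0039

P(θ) = 1 / (1 + exp(−a(θ − b)))
P_1 = 1/(1+e^{1.8460}) = 0.1363
P_2 = 1/(1+e^{0.6300}) = 0.3475
P_3 = 1/(1+e^{3.0780}) = 0.0440
L = P_1 × (1−P_2) × P_3 = 0.1363 × 0.6525 × 0.0440 = 0.00392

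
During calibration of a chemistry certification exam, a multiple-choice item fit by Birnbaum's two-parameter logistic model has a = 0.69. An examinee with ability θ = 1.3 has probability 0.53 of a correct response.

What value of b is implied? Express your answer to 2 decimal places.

1.13

P(θ) = 1 / (1 + exp(−a(θ − b)))
logit(0.53) = ln(0.53/0.47) = 0.1201
b = θ − logit/(a) = 1.3 − 0.1201/0.6900 = 1.1259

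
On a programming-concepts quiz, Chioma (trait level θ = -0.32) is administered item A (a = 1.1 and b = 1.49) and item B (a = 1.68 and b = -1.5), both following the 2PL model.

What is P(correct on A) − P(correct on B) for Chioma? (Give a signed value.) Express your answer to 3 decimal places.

-0.759

P(θ) = 1 / (1 + exp(−a(θ − b)))
P_A = 0.1202
P_B = 0.8789
P_A − P_B = -0.7588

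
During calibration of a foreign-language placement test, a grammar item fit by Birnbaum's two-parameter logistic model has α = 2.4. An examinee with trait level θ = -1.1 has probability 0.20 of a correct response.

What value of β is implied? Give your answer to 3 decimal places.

-0.522

P(θ) = 1 / (1 + exp(−α(θ − β)))
logit(0.20) = ln(0.20/0.80) = -1.3863
β = θ − logit/(α) = -1.1 − (-1.3863)/2.4000 = -0.5224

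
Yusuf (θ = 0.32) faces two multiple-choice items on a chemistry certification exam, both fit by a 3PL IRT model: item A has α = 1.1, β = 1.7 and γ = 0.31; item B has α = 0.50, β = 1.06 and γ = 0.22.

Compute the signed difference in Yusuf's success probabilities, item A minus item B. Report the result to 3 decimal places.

-0.105

P(θ) = γ + (1 − γ) · 1 / (1 + exp(−α(θ − β)))
P_A = 0.4340
P_B = 0.5387
P_A − P_B = -0.1046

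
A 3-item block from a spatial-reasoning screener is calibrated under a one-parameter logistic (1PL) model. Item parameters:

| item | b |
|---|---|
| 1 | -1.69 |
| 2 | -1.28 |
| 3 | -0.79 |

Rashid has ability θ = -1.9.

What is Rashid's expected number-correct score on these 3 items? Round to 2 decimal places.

P(θ) = 1 / (1 + exp(−(θ − b)))
P_1 = 1/(1+e^{0.2100}) = 0.4477
P_2 = 1/(1+e^{0.6200}) = 0.3498
P_3 = 1/(1+e^{1.1100}) = 0.2479
E[score] = 0.4477 + 0.3498 + 0.2479 = 1.0453

1.05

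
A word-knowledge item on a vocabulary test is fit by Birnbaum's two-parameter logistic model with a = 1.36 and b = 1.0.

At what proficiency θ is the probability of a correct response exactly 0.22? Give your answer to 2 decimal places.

P(θ) = 1 / (1 + exp(−a(θ − b)))
logit = ln(0.2200/0.7800) = -1.2657
θ = b + logit/(a) = 1.0 + (-1.2657)/1.3600 = 0.0694

0.07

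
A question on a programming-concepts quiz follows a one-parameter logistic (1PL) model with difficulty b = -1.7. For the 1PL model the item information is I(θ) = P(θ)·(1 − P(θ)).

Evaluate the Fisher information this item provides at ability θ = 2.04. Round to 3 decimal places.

P = 1/(1+e^{-3.7400}) = 0.9768
P(1−P) = 0.9768 × 0.0232 = 0.0227
I = P(1−P) = 0.02266

0.023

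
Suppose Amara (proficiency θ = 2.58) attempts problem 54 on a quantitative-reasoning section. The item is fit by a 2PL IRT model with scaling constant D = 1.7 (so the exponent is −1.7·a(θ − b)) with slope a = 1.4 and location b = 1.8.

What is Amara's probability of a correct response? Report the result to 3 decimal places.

0.865

P(θ) = 1 / (1 + exp(−D·a(θ − b)))
Exponent: 1.7 × 1.4 × (2.58 − 1.8) = 1.8564
1/(1 + e^{-1.8564}) = 0.8649
P = 0.8649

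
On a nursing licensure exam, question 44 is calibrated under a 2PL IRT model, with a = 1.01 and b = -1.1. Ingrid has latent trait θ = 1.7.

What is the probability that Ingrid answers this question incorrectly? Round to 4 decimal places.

0.0558

P(θ) = 1 / (1 + exp(−a(θ − b)))
Exponent: 1.01 × (1.7 − (-1.1)) = 2.8280
1/(1 + e^{-2.8280}) = 0.9442
P(incorrect) = 1 − 0.9442 = 0.0558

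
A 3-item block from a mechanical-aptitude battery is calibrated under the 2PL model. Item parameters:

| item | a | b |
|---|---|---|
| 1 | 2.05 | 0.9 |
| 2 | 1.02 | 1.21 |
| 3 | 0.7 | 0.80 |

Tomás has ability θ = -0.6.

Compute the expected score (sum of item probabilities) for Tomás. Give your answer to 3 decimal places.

0.453

P(θ) = 1 / (1 + exp(−a(θ − b)))
P_1 = 1/(1+e^{3.0750}) = 0.0442
P_2 = 1/(1+e^{1.8462}) = 0.1363
P_3 = 1/(1+e^{0.9800}) = 0.2729
E[score] = 0.0442 + 0.1363 + 0.2729 = 0.4534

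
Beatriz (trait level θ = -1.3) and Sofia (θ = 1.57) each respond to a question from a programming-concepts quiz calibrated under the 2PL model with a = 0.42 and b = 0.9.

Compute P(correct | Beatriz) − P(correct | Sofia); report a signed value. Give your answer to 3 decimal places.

P(θ) = 1 / (1 + exp(−a(θ − b)))
P(Beatriz) = 0.2841  [exponent -0.9240]
P(Sofia) = 0.5699  [exponent 0.2814]
Difference = 0.2841 − 0.5699 = -0.2857

-0.286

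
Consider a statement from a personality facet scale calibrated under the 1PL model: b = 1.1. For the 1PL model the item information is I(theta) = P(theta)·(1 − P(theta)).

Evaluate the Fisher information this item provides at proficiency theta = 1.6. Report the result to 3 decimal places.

P = 1/(1+e^{-0.5000}) = 0.6225
P(1−P) = 0.6225 × 0.3775 = 0.2350
I = P(1−P) = 0.23500

0.235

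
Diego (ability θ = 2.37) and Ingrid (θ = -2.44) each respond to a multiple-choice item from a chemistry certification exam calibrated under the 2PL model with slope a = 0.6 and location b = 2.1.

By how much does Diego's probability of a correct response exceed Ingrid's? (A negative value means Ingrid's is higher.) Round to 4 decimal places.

0.4788

P(θ) = 1 / (1 + exp(−a(θ − b)))
P(Diego) = 0.5404  [exponent 0.1620]
P(Ingrid) = 0.0616  [exponent -2.7240]
Difference = 0.5404 − 0.0616 = 0.4788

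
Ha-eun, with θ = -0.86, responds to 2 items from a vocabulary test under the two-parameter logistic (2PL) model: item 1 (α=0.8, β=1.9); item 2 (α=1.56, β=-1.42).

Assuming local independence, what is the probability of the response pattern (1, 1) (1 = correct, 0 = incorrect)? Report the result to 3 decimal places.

P(θ) = 1 / (1 + exp(−α(θ − β)))
P_1 = 1/(1+e^{2.2080}) = 0.0990
P_2 = 1/(1+e^{-0.8736}) = 0.7055
L = P_1 × P_2 = 0.0990 × 0.7055 = 0.06987

0.070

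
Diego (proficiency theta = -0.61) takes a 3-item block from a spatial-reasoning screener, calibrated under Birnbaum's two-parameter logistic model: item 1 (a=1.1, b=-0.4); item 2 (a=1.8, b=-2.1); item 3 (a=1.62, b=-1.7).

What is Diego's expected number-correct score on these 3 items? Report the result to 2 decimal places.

2.23

P(theta) = 1 / (1 + exp(−a(theta − b)))
P_1 = 1/(1+e^{0.2310}) = 0.4425
P_2 = 1/(1+e^{-2.6820}) = 0.9360
P_3 = 1/(1+e^{-1.7658}) = 0.8539
E[score] = 0.4425 + 0.9360 + 0.8539 = 2.2324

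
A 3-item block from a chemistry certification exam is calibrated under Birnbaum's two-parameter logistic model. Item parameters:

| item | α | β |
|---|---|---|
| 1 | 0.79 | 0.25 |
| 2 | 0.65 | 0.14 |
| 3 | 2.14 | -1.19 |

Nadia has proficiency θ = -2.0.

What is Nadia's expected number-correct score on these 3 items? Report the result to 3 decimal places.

P(θ) = 1 / (1 + exp(−α(θ − β)))
P_1 = 1/(1+e^{1.7775}) = 0.1446
P_2 = 1/(1+e^{1.3910}) = 0.1992
P_3 = 1/(1+e^{1.7334}) = 0.1502
E[score] = 0.1446 + 0.1992 + 0.1502 = 0.4940

0.494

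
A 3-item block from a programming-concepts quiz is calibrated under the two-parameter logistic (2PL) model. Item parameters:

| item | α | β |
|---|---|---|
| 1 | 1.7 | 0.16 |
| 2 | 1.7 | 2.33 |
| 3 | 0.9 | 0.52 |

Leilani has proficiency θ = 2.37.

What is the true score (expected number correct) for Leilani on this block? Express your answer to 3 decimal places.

2.335

P(θ) = 1 / (1 + exp(−α(θ − β)))
P_1 = 1/(1+e^{-3.7570}) = 0.9772
P_2 = 1/(1+e^{-0.0680}) = 0.5170
P_3 = 1/(1+e^{-1.6650}) = 0.8409
E[score] = 0.9772 + 0.5170 + 0.8409 = 2.3351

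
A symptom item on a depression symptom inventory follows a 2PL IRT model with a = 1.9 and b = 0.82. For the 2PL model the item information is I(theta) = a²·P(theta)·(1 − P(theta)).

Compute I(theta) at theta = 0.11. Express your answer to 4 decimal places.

0.5905

P = 1/(1+e^{1.3490}) = 0.2060
P(1−P) = 0.2060 × 0.7940 = 0.1636
I = a² × P(1−P) = 1.9² × 0.1636 = 0.59054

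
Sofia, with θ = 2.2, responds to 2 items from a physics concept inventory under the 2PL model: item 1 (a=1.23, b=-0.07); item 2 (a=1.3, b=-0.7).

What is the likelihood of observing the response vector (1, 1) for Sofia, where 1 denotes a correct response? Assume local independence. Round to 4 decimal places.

P(θ) = 1 / (1 + exp(−a(θ − b)))
P_1 = 1/(1+e^{-2.7921}) = 0.9422
P_2 = 1/(1+e^{-3.7700}) = 0.9775
L = P_1 × P_2 = 0.9422 × 0.9775 = 0.92102

0.9210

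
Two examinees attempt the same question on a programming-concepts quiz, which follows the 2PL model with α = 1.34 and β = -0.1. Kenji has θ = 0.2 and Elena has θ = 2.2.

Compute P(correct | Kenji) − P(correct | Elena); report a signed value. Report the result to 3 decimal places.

-0.357

P(θ) = 1 / (1 + exp(−α(θ − β)))
P(Kenji) = 0.5992  [exponent 0.4020]
P(Elena) = 0.9561  [exponent 3.0820]
Difference = 0.5992 − 0.9561 = -0.3570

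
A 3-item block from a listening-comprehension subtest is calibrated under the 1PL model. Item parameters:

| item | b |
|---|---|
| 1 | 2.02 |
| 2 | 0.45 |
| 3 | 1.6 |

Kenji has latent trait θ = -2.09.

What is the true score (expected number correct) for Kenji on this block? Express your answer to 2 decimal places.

0.11

P(θ) = 1 / (1 + exp(−(θ − b)))
P_1 = 1/(1+e^{4.1100}) = 0.0161
P_2 = 1/(1+e^{2.5400}) = 0.0731
P_3 = 1/(1+e^{3.6900}) = 0.0244
E[score] = 0.0161 + 0.0731 + 0.0244 = 0.1136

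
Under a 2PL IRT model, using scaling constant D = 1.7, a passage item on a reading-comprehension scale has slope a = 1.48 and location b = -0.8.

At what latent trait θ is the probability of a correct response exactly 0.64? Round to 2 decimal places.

P(θ) = 1 / (1 + exp(−D·a(θ − b)))
logit = ln(0.6400/0.3600) = 0.5754
θ = b + logit/(1.7·a) = -0.8 + 0.5754/2.5160 = -0.5713

-0.57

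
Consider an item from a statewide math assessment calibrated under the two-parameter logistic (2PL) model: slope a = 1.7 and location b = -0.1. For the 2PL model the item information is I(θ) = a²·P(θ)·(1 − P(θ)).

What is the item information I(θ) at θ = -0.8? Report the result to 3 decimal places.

0.517

P = 1/(1+e^{1.1900}) = 0.2333
P(1−P) = 0.2333 × 0.7667 = 0.1788
I = a² × P(1−P) = 1.7² × 0.1788 = 0.51687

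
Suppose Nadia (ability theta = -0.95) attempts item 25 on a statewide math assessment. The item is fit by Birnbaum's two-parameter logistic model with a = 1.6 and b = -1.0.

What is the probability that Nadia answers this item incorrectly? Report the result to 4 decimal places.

0.4800

P(theta) = 1 / (1 + exp(−a(theta − b)))
Exponent: 1.6 × (-0.95 − (-1.0)) = 0.0800
1/(1 + e^{-0.0800}) = 0.5200
P(incorrect) = 1 − 0.5200 = 0.4800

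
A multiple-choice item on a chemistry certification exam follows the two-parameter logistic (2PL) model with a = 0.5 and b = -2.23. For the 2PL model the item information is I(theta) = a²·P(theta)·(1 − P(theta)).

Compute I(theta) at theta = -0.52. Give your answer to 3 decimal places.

0.052

P = 1/(1+e^{-0.8550}) = 0.7016
P(1−P) = 0.7016 × 0.2984 = 0.2094
I = a² × P(1−P) = 0.5² × 0.2094 = 0.05234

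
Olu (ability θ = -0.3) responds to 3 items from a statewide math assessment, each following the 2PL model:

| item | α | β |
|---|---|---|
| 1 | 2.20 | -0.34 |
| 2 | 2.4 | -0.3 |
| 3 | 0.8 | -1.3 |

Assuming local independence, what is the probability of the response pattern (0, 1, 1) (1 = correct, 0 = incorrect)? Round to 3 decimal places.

P(θ) = 1 / (1 + exp(−α(θ − β)))
P_1 = 1/(1+e^{-0.0880}) = 0.5220
P_2 = 1/(1+e^{0.0000}) = 0.5000
P_3 = 1/(1+e^{-0.8000}) = 0.6900
L = (1−P_1) × P_2 × P_3 = 0.4780 × 0.5000 × 0.6900 = 0.16491

0.165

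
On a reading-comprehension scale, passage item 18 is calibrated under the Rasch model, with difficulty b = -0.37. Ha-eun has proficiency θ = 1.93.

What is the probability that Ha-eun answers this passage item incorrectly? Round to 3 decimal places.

0.091

P(θ) = 1 / (1 + exp(−(θ − b)))
Exponent: (1.93 − (-0.37)) = 2.3000
1/(1 + e^{-2.3000}) = 0.9089
P = 0.9089
P(incorrect) = 1 − 0.9089 = 0.0911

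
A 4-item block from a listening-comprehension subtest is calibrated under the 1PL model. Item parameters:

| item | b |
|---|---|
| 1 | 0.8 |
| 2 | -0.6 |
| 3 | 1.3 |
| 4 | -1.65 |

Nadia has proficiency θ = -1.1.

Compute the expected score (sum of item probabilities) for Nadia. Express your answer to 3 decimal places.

1.225

P(θ) = 1 / (1 + exp(−(θ − b)))
P_1 = 1/(1+e^{1.9000}) = 0.1301
P_2 = 1/(1+e^{0.5000}) = 0.3775
P_3 = 1/(1+e^{2.4000}) = 0.0832
P_4 = 1/(1+e^{-0.5500}) = 0.6341
E[score] = 0.1301 + 0.3775 + 0.0832 + 0.6341 = 1.2250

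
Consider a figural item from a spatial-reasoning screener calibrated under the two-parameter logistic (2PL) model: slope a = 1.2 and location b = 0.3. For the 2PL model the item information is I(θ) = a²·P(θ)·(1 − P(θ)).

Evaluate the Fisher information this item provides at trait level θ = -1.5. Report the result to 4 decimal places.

P = 1/(1+e^{2.1600}) = 0.1034
P(1−P) = 0.1034 × 0.8966 = 0.0927
I = a² × P(1−P) = 1.2² × 0.0927 = 0.13350

0.1335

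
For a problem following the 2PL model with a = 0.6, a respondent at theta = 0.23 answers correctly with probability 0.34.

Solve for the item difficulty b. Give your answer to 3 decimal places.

1.335

P(theta) = 1 / (1 + exp(−a(theta − b)))
logit(0.34) = ln(0.34/0.66) = -0.6633
b = theta − logit/(a) = 0.23 − (-0.6633)/0.6000 = 1.3355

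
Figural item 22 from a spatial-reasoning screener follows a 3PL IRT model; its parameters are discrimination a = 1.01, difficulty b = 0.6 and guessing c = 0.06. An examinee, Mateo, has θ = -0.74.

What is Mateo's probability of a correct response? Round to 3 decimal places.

0.253

P(θ) = c + (1 − c) · 1 / (1 + exp(−a(θ − b)))
Exponent: 1.01 × (-0.74 − 0.6) = -1.3534
1/(1 + e^{1.3534}) = 0.2053
P = 0.06 + 0.94 × 0.2053 = 0.2530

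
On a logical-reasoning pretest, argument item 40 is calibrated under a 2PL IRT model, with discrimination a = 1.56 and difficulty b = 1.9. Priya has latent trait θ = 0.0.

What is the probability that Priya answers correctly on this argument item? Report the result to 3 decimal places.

P(θ) = 1 / (1 + exp(−a(θ − b)))
Exponent: 1.56 × (0.0 − 1.9) = -2.9640
1/(1 + e^{2.9640}) = 0.0491

0.049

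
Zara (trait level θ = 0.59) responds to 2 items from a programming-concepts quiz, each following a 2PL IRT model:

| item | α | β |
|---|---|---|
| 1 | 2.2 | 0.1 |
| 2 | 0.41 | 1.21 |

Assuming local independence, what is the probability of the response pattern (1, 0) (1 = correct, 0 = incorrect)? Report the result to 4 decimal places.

P(θ) = 1 / (1 + exp(−α(θ − β)))
P_1 = 1/(1+e^{-1.0780}) = 0.7461
P_2 = 1/(1+e^{0.2542}) = 0.4368
L = P_1 × (1−P_2) = 0.7461 × 0.5632 = 0.42022

0.4202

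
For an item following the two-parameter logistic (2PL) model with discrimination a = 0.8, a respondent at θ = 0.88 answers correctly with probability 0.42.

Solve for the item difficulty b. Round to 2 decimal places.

1.28

P(θ) = 1 / (1 + exp(−a(θ − b)))
logit(0.42) = ln(0.42/0.58) = -0.3228
b = θ − logit/(a) = 0.88 − (-0.3228)/0.8000 = 1.2835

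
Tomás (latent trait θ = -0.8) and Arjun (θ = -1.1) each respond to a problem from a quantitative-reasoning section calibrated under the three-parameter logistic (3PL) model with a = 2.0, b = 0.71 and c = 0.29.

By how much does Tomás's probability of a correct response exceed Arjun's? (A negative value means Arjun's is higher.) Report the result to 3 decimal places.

0.015

P(θ) = c + (1 − c) · 1 / (1 + exp(−a(θ − b)))
P(Tomás) = 0.3230  [exponent -3.0200]
P(Arjun) = 0.3085  [exponent -3.6200]
Difference = 0.3230 − 0.3085 = 0.0145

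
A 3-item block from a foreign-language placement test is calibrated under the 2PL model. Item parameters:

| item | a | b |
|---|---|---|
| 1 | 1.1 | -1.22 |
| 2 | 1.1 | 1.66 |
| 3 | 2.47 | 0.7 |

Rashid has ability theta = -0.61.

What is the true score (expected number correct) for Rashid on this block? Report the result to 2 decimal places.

0.78

P(theta) = 1 / (1 + exp(−a(theta − b)))
P_1 = 1/(1+e^{-0.6710}) = 0.6617
P_2 = 1/(1+e^{2.4970}) = 0.0761
P_3 = 1/(1+e^{3.2357}) = 0.0378
E[score] = 0.6617 + 0.0761 + 0.0378 = 0.7756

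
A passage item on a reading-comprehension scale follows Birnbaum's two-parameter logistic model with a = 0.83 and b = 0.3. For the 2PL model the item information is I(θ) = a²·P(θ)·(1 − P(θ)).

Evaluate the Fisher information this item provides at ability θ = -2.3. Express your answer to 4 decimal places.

P = 1/(1+e^{2.1580}) = 0.1036
P(1−P) = 0.1036 × 0.8964 = 0.0929
I = a² × P(1−P) = 0.83² × 0.0929 = 0.06397

0.0640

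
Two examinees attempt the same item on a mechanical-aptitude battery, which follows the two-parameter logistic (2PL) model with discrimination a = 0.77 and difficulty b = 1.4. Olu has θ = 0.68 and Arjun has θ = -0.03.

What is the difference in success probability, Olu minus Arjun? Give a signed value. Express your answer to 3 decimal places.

0.115

P(θ) = 1 / (1 + exp(−a(θ − b)))
P(Olu) = 0.3648  [exponent -0.5544]
P(Arjun) = 0.2495  [exponent -1.1011]
Difference = 0.3648 − 0.2495 = 0.1153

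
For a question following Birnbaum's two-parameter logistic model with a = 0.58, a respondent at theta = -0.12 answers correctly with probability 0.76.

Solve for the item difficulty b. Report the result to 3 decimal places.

-2.107

P(theta) = 1 / (1 + exp(−a(theta − b)))
logit(0.76) = ln(0.76/0.24) = 1.1527
b = theta − logit/(a) = -0.12 − 1.1527/0.5800 = -2.1074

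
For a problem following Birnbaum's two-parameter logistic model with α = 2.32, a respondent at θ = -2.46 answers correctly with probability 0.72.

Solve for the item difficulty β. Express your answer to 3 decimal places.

-2.867

P(θ) = 1 / (1 + exp(−α(θ − β)))
logit(0.72) = ln(0.72/0.28) = 0.9445
β = θ − logit/(α) = -2.46 − 0.9445/2.3200 = -2.8671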